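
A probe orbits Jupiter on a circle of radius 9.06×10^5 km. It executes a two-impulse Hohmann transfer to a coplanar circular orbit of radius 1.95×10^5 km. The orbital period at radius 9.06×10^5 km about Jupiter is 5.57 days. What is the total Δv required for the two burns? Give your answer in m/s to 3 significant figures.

From Kepler's third law T² = 4π²r³/μ at r = 9.06×10^5 km, T = 5.57 days = 5.57 × 86400 s = 4.81248×10^5 s: μ = 4π²r³/T² = 1.26767×10^8 km³/s².
Semi-major axis of the transfer orbit: a_t = (9.060×10^5 + 1.950×10^5)/2 = 5.505×10^5 km.
At r₁ the circular-orbit speed is v₁ = √(μ/r₁) = 11.829 km/s.
On the transfer ellipse at r₁, vis-viva equation gives v_a = √[μ(2/r₁ − 1/a_t)] = 7.0401 km/s.
First burn Δv₁ = |v_a − v₁| = 4.789 km/s.
Circular speed at r₂: v₂ = √(μ/r₂) = 25.497 km/s.
Transfer-orbit speed at r₂: v_p = √[μ(2/r₂ − 1/a_t)] = 32.709 km/s.
Second burn Δv₂ = |v₂ − v_p| = 7.212 km/s.
Total Δv = Δv₁ + Δv₂ = 12.00 km/s.

Δv = 12000 m/s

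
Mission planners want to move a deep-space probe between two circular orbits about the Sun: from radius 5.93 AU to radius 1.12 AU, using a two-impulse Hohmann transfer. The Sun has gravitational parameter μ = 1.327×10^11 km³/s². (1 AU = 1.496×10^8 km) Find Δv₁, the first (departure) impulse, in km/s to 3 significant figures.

In km: r₁ = 5.93 × 1.496×10^8 = 8.87128×10^8 km; r₂ = 1.12 × 1.496×10^8 = 1.67552×10^8 km.
Transfer-ellipse semi-major axis a_t = (r₁ + r₂)/2 = (8.87128×10^8 + 1.67552×10^8)/2 = 5.2734×10^8 km.
Circular speed at r = 8.87128×10^8 km: v_c = √(μ/r) = 12.23 km/s.
Transfer-orbit speed at the same r (vis-viva, a = a_t): v_t = √[μ(2/r − 1/a_t)] = 6.894 km/s.
Δv₁ = |v_t − v_c| = |6.894 − 12.23| = 5.336 km/s.

Δv₁ = 5.34 km/s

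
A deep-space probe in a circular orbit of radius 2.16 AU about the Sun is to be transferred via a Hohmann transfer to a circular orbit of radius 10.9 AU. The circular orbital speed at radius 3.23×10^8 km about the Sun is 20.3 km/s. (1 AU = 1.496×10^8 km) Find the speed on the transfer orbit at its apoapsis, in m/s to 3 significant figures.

From the circular-orbit relation v² = μ/r at r = 3.23×10^8 km: μ = v²r = (20.3)² × 3.23×10^8 = 1.33105×10^11 km³/s².
In km: r₁ = 2.16 × 1.496×10^8 = 3.23136×10^8 km; r₂ = 10.9 × 1.496×10^8 = 1.63064×10^9 km.
Semi-major axis of the transfer orbit: a_t = (3.23136×10^8 + 1.63064×10^9)/2 = 9.76888×10^8 km.
The apoapsis of the transfer ellipse is at r = 1.63064×10^9 km.
Applying v² = μ(2/r − 1/a_t): v = 5.196 km/s.

v = 5200 m/s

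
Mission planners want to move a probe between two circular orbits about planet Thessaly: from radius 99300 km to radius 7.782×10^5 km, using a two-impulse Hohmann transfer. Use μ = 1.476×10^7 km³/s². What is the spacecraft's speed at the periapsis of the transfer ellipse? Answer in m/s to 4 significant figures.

v = 16240 m/s

Semi-major axis of the transfer orbit: a_t = (99300 + 7.782×10^5)/2 = 4.3875×10^5 km.
At periapsis, r = 99300 km.
Vis-viva: v = √[μ(2/r − 1/a_t)] = √[1.476×10^7 × (2/99300 − 1/4.3875×10^5)] = 16.24 km/s.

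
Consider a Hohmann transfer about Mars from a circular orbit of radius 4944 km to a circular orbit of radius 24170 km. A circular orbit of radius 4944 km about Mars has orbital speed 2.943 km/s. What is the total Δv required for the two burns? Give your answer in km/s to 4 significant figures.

Δv = 1.405 km/s

From the circular-orbit relation v² = μ/r at r = 4944 km: μ = v²r = (2.943)² × 4944 = 42821.2 km³/s².
The Hohmann ellipse has a_t = (r₁ + r₂)/2 = 14557 km.
At r₁ the circular-orbit speed is v₁ = √(μ/r₁) = 2.94300 km/s.
Transfer-orbit speed at r₁ (vis-viva equation): v_p = √[μ(2/r₁ − 1/a_t)] = 3.79221 km/s.
First burn Δv₁ = |v_p − v₁| = 0.84921 km/s.
At r₂, v₂ = √(μ/r₂) = 1.33104 km/s.
Transfer-orbit speed at r₂: v_a = √[μ(2/r₂ − 1/a_t)] = 0.775701 km/s.
Second burn Δv₂ = |v₂ − v_a| = 0.55534 km/s.
Δv = Δv₁ + Δv₂ = 0.84921 + 0.55534 = 1.405 km/s.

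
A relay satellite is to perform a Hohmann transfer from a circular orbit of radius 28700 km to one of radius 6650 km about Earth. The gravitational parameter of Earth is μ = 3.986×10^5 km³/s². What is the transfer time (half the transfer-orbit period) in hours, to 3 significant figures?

t = 3.25 hours

Semi-major axis of the transfer orbit: a_t = (28700 + 6650)/2 = 17675 km.
Transfer time t = π√(a_t³/μ) = π√((17675)³ / 3.986×10^5) = 11690 s.
Converting: 11690 s ÷ 3600 s/hour = 3.25 hours.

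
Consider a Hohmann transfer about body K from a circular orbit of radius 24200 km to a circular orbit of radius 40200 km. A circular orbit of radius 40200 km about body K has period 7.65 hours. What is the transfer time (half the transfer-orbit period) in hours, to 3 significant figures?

t = 2.74 hours

From Kepler's third law T² = 4π²r³/μ at r = 40200 km, T = 7.65 hours = 7.65 × 3600 s = 27540 s: μ = 4π²r³/T² = 3.38150×10^6 km³/s².
Transfer-ellipse semi-major axis a_t = (r₁ + r₂)/2 = (24200 + 40200)/2 = 32200 km.
Half the transfer-orbit period gives t = π√(a_t³/μ) = 9871 s.
Converting: 9871 s ÷ 3600 s/hour = 2.74 hours.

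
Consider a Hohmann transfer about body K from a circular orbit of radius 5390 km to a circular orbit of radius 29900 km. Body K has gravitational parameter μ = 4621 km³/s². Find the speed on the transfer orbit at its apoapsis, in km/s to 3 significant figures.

Semi-major axis of the transfer orbit: a_t = (5390 + 29900)/2 = 17645 km.
The apoapsis of the transfer ellipse is at r = 29900 km.
Applying v² = μ(2/r − 1/a_t): v = 0.2173 km/s.

v = 0.217 km/s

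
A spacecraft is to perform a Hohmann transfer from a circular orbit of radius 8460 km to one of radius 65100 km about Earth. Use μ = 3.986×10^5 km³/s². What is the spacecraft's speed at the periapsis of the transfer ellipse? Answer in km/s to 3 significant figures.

Semi-major axis of the transfer orbit: a_t = (8460 + 65100)/2 = 36780 km.
At periapsis, r = 8460 km.
From the vis-viva equation, v = √[μ(2/r − 1/a_t)] = 9.132 km/s.

v = 9.13 km/s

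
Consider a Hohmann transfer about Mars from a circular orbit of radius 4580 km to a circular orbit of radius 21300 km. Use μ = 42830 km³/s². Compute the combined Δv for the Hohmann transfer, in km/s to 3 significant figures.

Δv = 1.44 km/s

Transfer-ellipse semi-major axis a_t = (r₁ + r₂)/2 = (4580 + 21300)/2 = 12940 km.
At r₁ the circular-orbit speed is v₁ = √(μ/r₁) = 3.0580 km/s.
Transfer-orbit speed at r₁ (vis-viva equation): v_p = √[μ(2/r₁ − 1/a_t)] = 3.9234 km/s.
First burn Δv₁ = |v_p − v₁| = 0.8654 km/s.
Circular speed at r₂: v₂ = √(μ/r₂) = 1.418 km/s.
Transfer-orbit speed at r₂: v_a = √[μ(2/r₂ − 1/a_t)] = 0.8436 km/s.
Second burn Δv₂ = |v₂ − v_a| = 0.5744 km/s.
Δv = Δv₁ + Δv₂ = 0.8654 + 0.5744 = 1.440 km/s.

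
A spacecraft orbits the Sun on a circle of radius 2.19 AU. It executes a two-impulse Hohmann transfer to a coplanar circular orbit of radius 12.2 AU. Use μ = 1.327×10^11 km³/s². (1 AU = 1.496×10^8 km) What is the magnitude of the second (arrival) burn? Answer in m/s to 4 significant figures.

Δv₂ = 3823 m/s

In km: r₁ = 2.19 × 1.496×10^8 = 3.27624×10^8 km; r₂ = 12.2 × 1.496×10^8 = 1.82512×10^9 km.
The Hohmann ellipse has a_t = (r₁ + r₂)/2 = 1.076372×10^9 km.
On the circular orbit at r = 1.82512×10^9 km, v_c = √(μ/r) = 8.527 km/s.
Vis-viva on the transfer ellipse at r = 1.82512×10^9 km gives v_t = √[μ(2/r − 1/a_t)] = 4.704 km/s.
Δv₂ = |v_t − v_c| = |4.704 − 8.527| = 3.823 km/s.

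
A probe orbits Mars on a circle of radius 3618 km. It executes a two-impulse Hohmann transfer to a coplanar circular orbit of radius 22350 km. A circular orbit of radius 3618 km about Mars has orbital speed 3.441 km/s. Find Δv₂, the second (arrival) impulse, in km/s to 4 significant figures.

Δv₂ = 0.6536 km/s

From the circular-orbit relation v² = μ/r at r = 3618 km: μ = v²r = (3.441)² × 3618 = 42838.9 km³/s².
Semi-major axis of the transfer orbit: a_t = (3618 + 22350)/2 = 12984 km.
Circular speed at r = 22350 km: v_c = √(μ/r) = 1.38446 km/s.
Vis-viva on the transfer ellipse at r = 22350 km gives v_t = √[μ(2/r − 1/a_t)] = 0.730820 km/s.
Δv₂ = |v_t − v_c| = |0.730820 − 1.38446| = 0.6536 km/s.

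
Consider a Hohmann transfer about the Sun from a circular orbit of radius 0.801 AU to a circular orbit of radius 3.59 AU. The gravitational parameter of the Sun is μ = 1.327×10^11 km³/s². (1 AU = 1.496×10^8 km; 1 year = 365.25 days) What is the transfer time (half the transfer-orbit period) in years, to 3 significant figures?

t = 1.63 years

In km: r₁ = 0.801 × 1.496×10^8 = 1.198296×10^8 km; r₂ = 3.59 × 1.496×10^8 = 5.37064×10^8 km.
Semi-major axis of the transfer orbit: a_t = (1.198296×10^8 + 5.37064×10^8)/2 = 3.284468×10^8 km.
By Kepler's third law the transfer-orbit period is T = 2π√(a_t³/μ), so t = T/2 = 5.133×10^7 s.
Converting: 5.133×10^7 s ÷ 3.15576×10^7 s/year (365.25 × 86400) = 1.63 years.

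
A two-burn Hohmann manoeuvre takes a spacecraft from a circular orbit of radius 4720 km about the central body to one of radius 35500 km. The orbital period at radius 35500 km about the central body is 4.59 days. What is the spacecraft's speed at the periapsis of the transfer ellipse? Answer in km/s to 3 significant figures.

v = 2.05 km/s

From Kepler's third law T² = 4π²r³/μ at r = 35500 km, T = 4.59 days = 4.59 × 86400 s = 3.96576×10^5 s: μ = 4π²r³/T² = 11230.3 km³/s².
Transfer-ellipse semi-major axis a_t = (r₁ + r₂)/2 = (4720 + 35500)/2 = 20110 km.
The periapsis of the transfer ellipse is at r = 4720 km.
From the vis-viva equation, v = √[μ(2/r − 1/a_t)] = 2.049 km/s.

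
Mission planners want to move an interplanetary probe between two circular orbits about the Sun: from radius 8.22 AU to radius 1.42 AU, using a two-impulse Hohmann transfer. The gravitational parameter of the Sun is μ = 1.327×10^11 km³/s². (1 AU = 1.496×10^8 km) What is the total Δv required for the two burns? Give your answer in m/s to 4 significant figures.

In km: r₁ = 8.22 × 1.496×10^8 = 1.229712×10^9 km; r₂ = 1.42 × 1.496×10^8 = 2.12432×10^8 km.
The Hohmann ellipse has a_t = (r₁ + r₂)/2 = 7.21072×10^8 km.
At r₁ the circular-orbit speed is v₁ = √(μ/r₁) = 10.388 km/s.
Transfer-orbit speed at r₁ (vis-viva): v_a = √[μ(2/r₁ − 1/a_t)] = 5.6384 km/s.
First burn Δv₁ = |v_a − v₁| = 4.750 km/s.
At r₂, v₂ = √(μ/r₂) = 24.993 km/s.
Transfer-orbit speed at r₂: v_p = √[μ(2/r₂ − 1/a_t)] = 32.639 km/s.
Second burn Δv₂ = |v₂ − v_p| = 7.646 km/s.
Δv = Δv₁ + Δv₂ = 4.750 + 7.646 = 12.40 km/s.

Δv = 12400 m/s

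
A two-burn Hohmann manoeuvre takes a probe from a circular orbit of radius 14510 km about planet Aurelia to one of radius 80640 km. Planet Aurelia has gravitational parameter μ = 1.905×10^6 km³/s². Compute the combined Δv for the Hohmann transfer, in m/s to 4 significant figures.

Δv = 5636 m/s

Semi-major axis of the transfer orbit: a_t = (14510 + 80640)/2 = 47575 km.
At r₁ the circular-orbit speed is v₁ = √(μ/r₁) = 11.4581 km/s.
On the transfer ellipse at r₁, vis-viva equation gives v_p = √[μ(2/r₁ − 1/a_t)] = 14.9176 km/s.
First burn Δv₁ = |v_p − v₁| = 3.4595 km/s.
Circular speed at r₂: v₂ = √(μ/r₂) = 4.8604 km/s.
Transfer-orbit speed at r₂: v_a = √[μ(2/r₂ − 1/a_t)] = 2.6842 km/s.
Second burn Δv₂ = |v₂ − v_a| = 2.1762 km/s.
Δv = Δv₁ + Δv₂ = 3.4595 + 2.1762 = 5.636 km/s.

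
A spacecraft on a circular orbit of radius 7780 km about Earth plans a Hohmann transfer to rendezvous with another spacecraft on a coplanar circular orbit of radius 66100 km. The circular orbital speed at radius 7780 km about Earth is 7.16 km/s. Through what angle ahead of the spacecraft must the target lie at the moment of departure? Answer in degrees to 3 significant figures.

φ = 105°

From the circular-orbit relation v² = μ/r at r = 7780 km: μ = v²r = (7.16)² × 7780 = 3.98846×10^5 km³/s².
Semi-major axis of the transfer orbit: a_t = (7780 + 66100)/2 = 36940 km.
Transfer time t = π√(a_t³/μ) = 35320 s.
Target angular speed ω₂ = √(μ/r₂³) = 3.716×10^-5 rad/s.
Angle swept by the target during transfer: ω₂·t = 1.3125 rad = 75.20°.
Arrival is 180° from departure on the ellipse, so φ = 180° − 75.20° = 105°.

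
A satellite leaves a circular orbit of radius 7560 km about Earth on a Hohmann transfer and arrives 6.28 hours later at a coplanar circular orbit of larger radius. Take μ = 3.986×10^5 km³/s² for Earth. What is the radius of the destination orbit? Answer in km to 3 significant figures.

Transfer time t = 6.28 hours = 22608 s, and t = π√(a_t³/μ).
So a_t = (μ t²/π²)^(1/3) = (3.986×10^5 × (22608)² / π²)^(1/3) = 27432 km.
Since a_t = (r₁ + r₂)/2, r₂ = 2a_t − r₁ = 2×27432 − 7560 = 47304 km.

r₂ = 47300 km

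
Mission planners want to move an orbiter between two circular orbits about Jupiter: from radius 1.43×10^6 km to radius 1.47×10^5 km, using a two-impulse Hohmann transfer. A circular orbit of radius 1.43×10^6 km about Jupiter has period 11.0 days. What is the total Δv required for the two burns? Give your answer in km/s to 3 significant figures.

Δv = 15.6 km/s

From Kepler's third law T² = 4π²r³/μ at r = 1.43×10^6 km, T = 11.0 days = 11.0 × 86400 s = 9.504×10^5 s: μ = 4π²r³/T² = 1.27807×10^8 km³/s².
Semi-major axis of the transfer orbit: a_t = (1.430×10^6 + 1.470×10^5)/2 = 7.885×10^5 km.
Circular speed at r₁: v₁ = √(μ/r₁) = √(1.27807×10^8/1.430×10^6) = 9.454 km/s.
On the transfer ellipse at r₁, vis-viva gives v_a = √[μ(2/r₁ − 1/a_t)] = 4.082 km/s.
First burn Δv₁ = |v_a − v₁| = 5.372 km/s.
Circular speed at r₂: v₂ = √(μ/r₂) = 29.49 km/s.
Transfer-orbit speed at r₂: v_p = √[μ(2/r₂ − 1/a_t)] = 39.71 km/s.
Second burn Δv₂ = |v₂ − v_p| = 10.22 km/s.
Total Δv = Δv₁ + Δv₂ = 15.59 km/s.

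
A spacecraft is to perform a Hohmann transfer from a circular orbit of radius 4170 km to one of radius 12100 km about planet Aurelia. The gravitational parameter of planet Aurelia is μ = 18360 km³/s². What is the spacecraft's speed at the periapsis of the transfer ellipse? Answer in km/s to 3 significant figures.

v = 2.56 km/s

Semi-major axis of the transfer orbit: a_t = (4170 + 12100)/2 = 8135 km.
The periapsis of the transfer ellipse is at r = 4170 km.
Vis-viva: v = √[μ(2/r − 1/a_t)] = √[18360 × (2/4170 − 1/8135)] = 2.559 km/s.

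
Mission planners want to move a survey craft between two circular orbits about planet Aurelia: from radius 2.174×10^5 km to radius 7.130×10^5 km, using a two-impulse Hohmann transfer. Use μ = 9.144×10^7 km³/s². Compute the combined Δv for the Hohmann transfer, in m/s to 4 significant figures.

Semi-major axis of the transfer orbit: a_t = (2.174×10^5 + 7.130×10^5)/2 = 4.652×10^5 km.
At r₁ the circular-orbit speed is v₁ = √(μ/r₁) = 20.509 km/s.
Transfer-orbit speed at r₁ (v² = μ(2/r − 1/a)): v_p = √[μ(2/r₁ − 1/a_t)] = 25.390 km/s.
First burn Δv₁ = |v_p − v₁| = 4.881 km/s.
At r₂, v₂ = √(μ/r₂) = 11.325 km/s.
Transfer-orbit speed at r₂: v_a = √[μ(2/r₂ − 1/a_t)] = 7.7416 km/s.
Second burn Δv₂ = |v₂ − v_a| = 3.583 km/s.
Δv = Δv₁ + Δv₂ = 4.881 + 3.583 = 8.464 km/s.

Δv = 8464 m/s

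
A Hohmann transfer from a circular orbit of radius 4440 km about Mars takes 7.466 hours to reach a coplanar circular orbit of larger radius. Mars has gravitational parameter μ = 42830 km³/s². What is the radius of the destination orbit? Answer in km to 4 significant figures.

Transfer time t = 7.466 hours = 26877.6 s, and t = π√(a_t³/μ).
So a_t = (μ t²/π²)^(1/3) = (42830 × (26877.6)² / π²)^(1/3) = 14636 km.
Since a_t = (r₁ + r₂)/2, r₂ = 2a_t − r₁ = 2×14636 − 4440 = 24832 km.

r₂ = 24830 km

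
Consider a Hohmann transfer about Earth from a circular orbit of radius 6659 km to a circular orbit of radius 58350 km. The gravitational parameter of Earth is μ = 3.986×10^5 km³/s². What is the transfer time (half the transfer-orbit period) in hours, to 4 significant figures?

The Hohmann ellipse has a_t = (r₁ + r₂)/2 = 32504.5 km.
Transfer time t = π√(a_t³/μ) = π√((32504.5)³ / 3.986×10^5) = 29160 s.
Converting: 29160 s ÷ 3600 s/hour = 8.100 hours.

t = 8.100 hours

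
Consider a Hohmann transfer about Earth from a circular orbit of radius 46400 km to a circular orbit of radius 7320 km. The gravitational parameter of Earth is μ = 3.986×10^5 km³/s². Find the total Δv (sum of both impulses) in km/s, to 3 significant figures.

Δv = 3.72 km/s

Semi-major axis of the transfer orbit: a_t = (46400 + 7320)/2 = 26860 km.
At r₁ the circular-orbit speed is v₁ = √(μ/r₁) = 2.93096 km/s.
Transfer-orbit speed at r₁ (vis-viva): v_a = √[μ(2/r₁ − 1/a_t)] = 1.53007 km/s.
First burn Δv₁ = |v_a − v₁| = 1.40089 km/s.
Circular speed at r₂: v₂ = √(μ/r₂) = 7.37926 km/s.
Transfer-orbit speed at r₂: v_p = √[μ(2/r₂ − 1/a_t)] = 9.69882 km/s.
Second burn Δv₂ = |v₂ − v_p| = 2.31956 km/s.
Total Δv = Δv₁ + Δv₂ = 3.720 km/s.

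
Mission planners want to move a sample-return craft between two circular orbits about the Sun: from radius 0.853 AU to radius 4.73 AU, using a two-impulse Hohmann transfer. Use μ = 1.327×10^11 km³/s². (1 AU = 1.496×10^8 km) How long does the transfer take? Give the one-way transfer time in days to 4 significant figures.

In km: r₁ = 0.853 × 1.496×10^8 = 1.276088×10^8 km; r₂ = 4.73 × 1.496×10^8 = 7.07608×10^8 km.
The Hohmann ellipse has a_t = (r₁ + r₂)/2 = 4.176084×10^8 km.
By Kepler's third law the transfer-orbit period is T = 2π√(a_t³/μ), so t = T/2 = 7.3598×10^7 s.
Converting: 7.3598×10^7 s ÷ 86400 s/day = 851.8 days.

t = 851.8 days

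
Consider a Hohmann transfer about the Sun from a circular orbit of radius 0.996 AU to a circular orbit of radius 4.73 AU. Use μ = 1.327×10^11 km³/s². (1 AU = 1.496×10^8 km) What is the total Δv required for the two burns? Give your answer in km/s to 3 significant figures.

Δv = 14.1 km/s

In km: r₁ = 0.996 × 1.496×10^8 = 1.490016×10^8 km; r₂ = 4.73 × 1.496×10^8 = 7.07608×10^8 km.
The Hohmann ellipse has a_t = (r₁ + r₂)/2 = 4.283048×10^8 km.
At r₁ the circular-orbit speed is v₁ = √(μ/r₁) = 29.84283 km/s.
On the transfer ellipse at r₁, vis-viva equation gives v_p = √[μ(2/r₁ − 1/a_t)] = 38.35835 km/s.
First burn Δv₁ = |v_p − v₁| = 8.516 km/s.
At r₂, v₂ = √(μ/r₂) = 13.694 km/s.
Transfer-orbit speed at r₂: v_a = √[μ(2/r₂ − 1/a_t)] = 8.0771 km/s.
Second burn Δv₂ = |v₂ − v_a| = 5.617 km/s.
Total Δv = Δv₁ + Δv₂ = 14.13 km/s.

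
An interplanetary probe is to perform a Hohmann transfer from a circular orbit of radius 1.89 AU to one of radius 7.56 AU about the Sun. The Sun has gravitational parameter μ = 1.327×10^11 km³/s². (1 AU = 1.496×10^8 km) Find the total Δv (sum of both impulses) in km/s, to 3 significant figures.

In km: r₁ = 1.89 × 1.496×10^8 = 2.82744×10^8 km; r₂ = 7.56 × 1.496×10^8 = 1.130976×10^9 km.
The Hohmann ellipse has a_t = (r₁ + r₂)/2 = 7.0686×10^8 km.
At r₁ the circular-orbit speed is v₁ = √(μ/r₁) = 21.664 km/s.
On the transfer ellipse at r₁, v² = μ(2/r − 1/a) gives v_p = √[μ(2/r₁ − 1/a_t)] = 27.403 km/s.
First burn Δv₁ = |v_p − v₁| = 5.739 km/s.
Circular speed at r₂: v₂ = √(μ/r₂) = 10.832 km/s.
Transfer-orbit speed at r₂: v_a = √[μ(2/r₂ − 1/a_t)] = 6.8508 km/s.
Second burn Δv₂ = |v₂ − v_a| = 3.981 km/s.
Δv = Δv₁ + Δv₂ = 5.739 + 3.981 = 9.720 km/s.

Δv = 9.72 km/s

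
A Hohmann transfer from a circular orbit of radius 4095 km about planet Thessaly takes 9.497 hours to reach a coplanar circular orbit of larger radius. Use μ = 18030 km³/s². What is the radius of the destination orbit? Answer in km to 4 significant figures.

r₂ = 21660 km

Transfer time t = 9.497 hours = 34189.2 s, and t = π√(a_t³/μ).
So a_t = (μ t²/π²)^(1/3) = (18030 × (34189.2)² / π²)^(1/3) = 12877 km.
Since a_t = (r₁ + r₂)/2, r₂ = 2a_t − r₁ = 2×12877 − 4095 = 21659 km.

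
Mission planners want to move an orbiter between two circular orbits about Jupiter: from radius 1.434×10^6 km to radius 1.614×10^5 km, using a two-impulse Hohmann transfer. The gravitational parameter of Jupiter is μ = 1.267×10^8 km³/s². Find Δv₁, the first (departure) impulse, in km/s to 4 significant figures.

Δv₁ = 5.172 km/s

The Hohmann ellipse has a_t = (r₁ + r₂)/2 = 7.977×10^5 km.
Circular speed at r = 1.434×10^6 km: v_c = √(μ/r) = 9.400 km/s.
Transfer-orbit speed at the same r (vis-viva, a = a_t): v_t = √[μ(2/r − 1/a_t)] = 4.228 km/s.
Δv₁ = |v_t − v_c| = |4.228 − 9.400| = 5.172 km/s.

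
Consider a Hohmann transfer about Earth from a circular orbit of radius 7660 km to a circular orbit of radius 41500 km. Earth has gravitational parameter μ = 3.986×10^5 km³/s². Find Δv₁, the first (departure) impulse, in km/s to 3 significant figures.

Semi-major axis of the transfer orbit: a_t = (7660 + 41500)/2 = 24580 km.
On the circular orbit at r = 7660 km, v_c = √(μ/r) = 7.2136 km/s.
Transfer-orbit speed at the same r (vis-viva, a = a_t): v_t = √[μ(2/r − 1/a_t)] = 9.3732 km/s.
Δv₁ = |v_t − v_c| = |9.3732 − 7.2136| = 2.160 km/s.

Δv₁ = 2.16 km/s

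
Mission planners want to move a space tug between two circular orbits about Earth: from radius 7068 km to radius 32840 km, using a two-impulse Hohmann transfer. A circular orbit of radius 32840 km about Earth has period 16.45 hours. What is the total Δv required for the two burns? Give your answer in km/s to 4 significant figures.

From Kepler's third law T² = 4π²r³/μ at r = 32840 km, T = 16.45 hours = 16.45 × 3600 s = 59220 s: μ = 4π²r³/T² = 3.98687×10^5 km³/s².
Semi-major axis of the transfer orbit: a_t = (7068 + 32840)/2 = 19954 km.
At r₁ the circular-orbit speed is v₁ = √(μ/r₁) = 7.5105 km/s.
Transfer-orbit speed at r₁ (v² = μ(2/r − 1/a)): v_p = √[μ(2/r₁ − 1/a_t)] = 9.6351 km/s.
First burn Δv₁ = |v_p − v₁| = 2.1246 km/s.
Circular speed at r₂: v₂ = √(μ/r₂) = 3.4843 km/s.
Transfer-orbit speed at r₂: v_a = √[μ(2/r₂ − 1/a_t)] = 2.0737 km/s.
Second burn Δv₂ = |v₂ − v_a| = 1.4106 km/s.
Δv = Δv₁ + Δv₂ = 2.1246 + 1.4106 = 3.535 km/s.

Δv = 3.535 km/s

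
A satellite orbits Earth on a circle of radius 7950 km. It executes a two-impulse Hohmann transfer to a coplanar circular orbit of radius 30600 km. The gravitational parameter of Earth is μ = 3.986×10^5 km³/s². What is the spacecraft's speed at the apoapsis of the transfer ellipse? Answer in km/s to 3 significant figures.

v = 2.32 km/s

Transfer-ellipse semi-major axis a_t = (r₁ + r₂)/2 = (7950 + 30600)/2 = 19275 km.
At apoapsis, r = 30600 km.
Applying v² = μ(2/r − 1/a_t): v = 2.318 km/s.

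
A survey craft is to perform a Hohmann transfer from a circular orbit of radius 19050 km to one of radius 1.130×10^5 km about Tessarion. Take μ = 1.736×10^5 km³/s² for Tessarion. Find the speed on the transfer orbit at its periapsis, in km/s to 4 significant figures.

v = 3.949 km/s

The Hohmann ellipse has a_t = (r₁ + r₂)/2 = 66025 km.
The periapsis of the transfer ellipse is at r = 19050 km.
Vis-viva: v = √[μ(2/r − 1/a_t)] = √[1.736×10^5 × (2/19050 − 1/66025)] = 3.949 km/s.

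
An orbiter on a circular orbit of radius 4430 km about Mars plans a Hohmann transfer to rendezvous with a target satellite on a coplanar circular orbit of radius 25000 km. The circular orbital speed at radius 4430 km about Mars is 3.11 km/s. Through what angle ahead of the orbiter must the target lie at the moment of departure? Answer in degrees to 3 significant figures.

From the circular-orbit relation v² = μ/r at r = 4430 km: μ = v²r = (3.11)² × 4430 = 42847.4 km³/s².
Semi-major axis of the transfer orbit: a_t = (4430 + 25000)/2 = 14715 km.
The half-period of the transfer ellipse is t = π√(a_t³/μ) = 27091.2 s.
Target angular speed ω₂ = √(μ/r₂³) = 5.23663×10^-5 rad/s.
Angle swept by the target during transfer: ω₂·t = 1.41867 rad = 81.28°.
The orbiter traverses 180° on the transfer ellipse, so the target must lead by 180° − 81.28° = 98.7°.

φ = 98.7°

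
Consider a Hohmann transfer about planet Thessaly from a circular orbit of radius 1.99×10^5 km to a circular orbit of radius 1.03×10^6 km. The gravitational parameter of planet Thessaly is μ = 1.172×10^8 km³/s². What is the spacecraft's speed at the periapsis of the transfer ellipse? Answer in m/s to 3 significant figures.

The Hohmann ellipse has a_t = (r₁ + r₂)/2 = 6.145×10^5 km.
The periapsis of the transfer ellipse is at r = 1.990×10^5 km.
Vis-viva: v = √[μ(2/r − 1/a_t)] = √[1.172×10^8 × (2/1.990×10^5 − 1/6.145×10^5)] = 31.42 km/s.

v = 31400 m/s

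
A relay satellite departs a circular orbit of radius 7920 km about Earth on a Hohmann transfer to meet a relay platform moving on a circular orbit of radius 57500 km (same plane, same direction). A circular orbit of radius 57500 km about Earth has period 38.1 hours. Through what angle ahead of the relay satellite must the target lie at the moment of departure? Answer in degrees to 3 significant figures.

From Kepler's third law T² = 4π²r³/μ at r = 57500 km, T = 38.1 hours = 38.1 × 3600 s = 1.3716×10^5 s: μ = 4π²r³/T² = 3.98941×10^5 km³/s².
Semi-major axis of the transfer orbit: a_t = (7920 + 57500)/2 = 32710 km.
Transfer time t = π√(a_t³/μ) = 29430 s.
The target's mean motion on its circular orbit is ω₂ = √(μ/r₂³) = 4.581×10^-5 rad/s.
Angle swept by the target during transfer: ω₂·t = 1.348 rad = 77.23°.
The relay satellite traverses 180° on the transfer ellipse, so the target must lead by 180° − 77.23° = 103°.

φ = 103°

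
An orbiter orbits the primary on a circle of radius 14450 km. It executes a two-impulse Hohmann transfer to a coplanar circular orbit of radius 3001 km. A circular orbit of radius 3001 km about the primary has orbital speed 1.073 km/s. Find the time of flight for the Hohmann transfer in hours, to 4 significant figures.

t = 12.10 hours

From the circular-orbit relation v² = μ/r at r = 3001 km: μ = v²r = (1.073)² × 3001 = 3455.14 km³/s².
The Hohmann ellipse has a_t = (r₁ + r₂)/2 = 8725.5 km.
By Kepler's third law the transfer-orbit period is T = 2π√(a_t³/μ), so t = T/2 = 43560 s.
Converting: 43560 s ÷ 3600 s/hour = 12.10 hours.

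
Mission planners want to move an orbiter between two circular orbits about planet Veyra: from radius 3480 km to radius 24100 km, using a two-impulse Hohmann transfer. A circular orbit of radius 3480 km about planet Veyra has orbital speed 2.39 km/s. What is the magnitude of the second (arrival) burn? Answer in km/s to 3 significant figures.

Δv₂ = 0.452 km/s

From the circular-orbit relation v² = μ/r at r = 3480 km: μ = v²r = (2.39)² × 3480 = 19878.1 km³/s².
The Hohmann ellipse has a_t = (r₁ + r₂)/2 = 13790 km.
On the circular orbit at r = 24100 km, v_c = √(μ/r) = 0.9082 km/s.
Vis-viva on the transfer ellipse at r = 24100 km gives v_t = √[μ(2/r − 1/a_t)] = 0.4562 km/s.
Δv₂ = |v_t − v_c| = |0.4562 − 0.9082| = 0.4520 km/s.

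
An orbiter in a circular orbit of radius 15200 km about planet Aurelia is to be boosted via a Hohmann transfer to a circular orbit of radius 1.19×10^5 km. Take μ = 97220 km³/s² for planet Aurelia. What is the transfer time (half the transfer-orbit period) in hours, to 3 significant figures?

t = 48.6 hours

Semi-major axis of the transfer orbit: a_t = (15200 + 1.190×10^5)/2 = 67100 km.
Transfer time t = π√(a_t³/μ) = π√((67100)³ / 97220) = 1.751×10^5 s.
Converting: 1.751×10^5 s ÷ 3600 s/hour = 48.6 hours.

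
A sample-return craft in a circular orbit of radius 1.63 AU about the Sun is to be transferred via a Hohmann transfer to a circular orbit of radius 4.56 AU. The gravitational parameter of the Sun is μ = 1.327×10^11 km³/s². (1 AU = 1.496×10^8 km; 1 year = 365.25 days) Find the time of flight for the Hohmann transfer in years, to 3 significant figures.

t = 2.72 years

In km: r₁ = 1.63 × 1.496×10^8 = 2.43848×10^8 km; r₂ = 4.56 × 1.496×10^8 = 6.82176×10^8 km.
Transfer-ellipse semi-major axis a_t = (r₁ + r₂)/2 = (2.43848×10^8 + 6.82176×10^8)/2 = 4.63012×10^8 km.
Half the transfer-orbit period gives t = π√(a_t³/μ) = 8.592×10^7 s.
Converting: 8.592×10^7 s ÷ 3.15576×10^7 s/year (365.25 × 86400) = 2.72 years.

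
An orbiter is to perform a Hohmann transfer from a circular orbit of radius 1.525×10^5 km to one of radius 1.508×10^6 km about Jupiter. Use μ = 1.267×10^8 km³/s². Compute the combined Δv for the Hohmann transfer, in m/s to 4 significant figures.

Semi-major axis of the transfer orbit: a_t = (1.525×10^5 + 1.508×10^6)/2 = 8.3025×10^5 km.
Circular speed at r₁: v₁ = √(μ/r₁) = √(1.267×10^8/1.525×10^5) = 28.824 km/s.
Transfer-orbit speed at r₁ (v² = μ(2/r − 1/a)): v_p = √[μ(2/r₁ − 1/a_t)] = 38.846 km/s.
First burn Δv₁ = |v_p − v₁| = 10.02 km/s.
Circular speed at r₂: v₂ = √(μ/r₂) = 9.166 km/s.
Transfer-orbit speed at r₂: v_a = √[μ(2/r₂ − 1/a_t)] = 3.928 km/s.
Second burn Δv₂ = |v₂ − v_a| = 5.238 km/s.
Total Δv = Δv₁ + Δv₂ = 15.26 km/s.

Δv = 15260 m/s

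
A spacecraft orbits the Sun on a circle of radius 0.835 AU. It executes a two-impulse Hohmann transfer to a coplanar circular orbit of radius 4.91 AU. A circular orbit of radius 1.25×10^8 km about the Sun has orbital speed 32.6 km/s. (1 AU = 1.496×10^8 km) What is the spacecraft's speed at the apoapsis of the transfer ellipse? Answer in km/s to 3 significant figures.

v = 7.25 km/s

From the circular-orbit relation v² = μ/r at r = 1.25×10^8 km: μ = v²r = (32.6)² × 1.25×10^8 = 1.32845×10^11 km³/s².
In km: r₁ = 0.835 × 1.496×10^8 = 1.24916×10^8 km; r₂ = 4.91 × 1.496×10^8 = 7.34536×10^8 km.
The Hohmann ellipse has a_t = (r₁ + r₂)/2 = 4.29726×10^8 km.
The apoapsis of the transfer ellipse is at r = 7.34536×10^8 km.
Vis-viva: v = √[μ(2/r − 1/a_t)] = √[1.32845×10^11 × (2/7.34536×10^8 − 1/4.29726×10^8)] = 7.251 km/s.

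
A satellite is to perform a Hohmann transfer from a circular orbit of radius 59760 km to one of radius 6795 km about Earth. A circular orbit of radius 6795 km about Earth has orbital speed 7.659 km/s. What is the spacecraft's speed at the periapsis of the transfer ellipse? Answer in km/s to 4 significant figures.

v = 10.26 km/s

From the circular-orbit relation v² = μ/r at r = 6795 km: μ = v²r = (7.659)² × 6795 = 3.98597×10^5 km³/s².
Semi-major axis of the transfer orbit: a_t = (59760 + 6795)/2 = 33277.5 km.
The periapsis of the transfer ellipse is at r = 6795 km.
From the vis-viva equation, v = √[μ(2/r − 1/a_t)] = 10.26 km/s.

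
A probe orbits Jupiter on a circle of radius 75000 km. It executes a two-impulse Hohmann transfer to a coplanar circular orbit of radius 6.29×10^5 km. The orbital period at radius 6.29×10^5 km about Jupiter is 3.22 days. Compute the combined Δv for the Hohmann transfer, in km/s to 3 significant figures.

From Kepler's third law T² = 4π²r³/μ at r = 6.29×10^5 km, T = 3.22 days = 3.22 × 86400 s = 2.78208×10^5 s: μ = 4π²r³/T² = 1.26932×10^8 km³/s².
Transfer-ellipse semi-major axis a_t = (r₁ + r₂)/2 = (75000 + 6.290×10^5)/2 = 3.520×10^5 km.
At r₁ the circular-orbit speed is v₁ = √(μ/r₁) = 41.14 km/s.
On the transfer ellipse at r₁, vis-viva gives v_p = √[μ(2/r₁ − 1/a_t)] = 54.99 km/s.
First burn Δv₁ = |v_p − v₁| = 13.85 km/s.
At r₂, v₂ = √(μ/r₂) = 14.2056 km/s.
Transfer-orbit speed at r₂: v_a = √[μ(2/r₂ − 1/a_t)] = 6.55723 km/s.
Second burn Δv₂ = |v₂ − v_a| = 7.648 km/s.
Δv = Δv₁ + Δv₂ = 13.85 + 7.648 = 21.50 km/s.

Δv = 21.5 km/s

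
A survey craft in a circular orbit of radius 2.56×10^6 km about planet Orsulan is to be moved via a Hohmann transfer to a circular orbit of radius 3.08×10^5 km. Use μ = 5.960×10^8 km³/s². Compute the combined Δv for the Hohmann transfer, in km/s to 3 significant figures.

Δv = 23.0 km/s

The Hohmann ellipse has a_t = (r₁ + r₂)/2 = 1.434×10^6 km.
Circular speed at r₁: v₁ = √(μ/r₁) = √(5.960×10^8/2.560×10^6) = 15.2582 km/s.
On the transfer ellipse at r₁, vis-viva equation gives v_a = √[μ(2/r₁ − 1/a_t)] = 7.07138 km/s.
First burn Δv₁ = |v_a − v₁| = 8.1868 km/s.
At r₂, v₂ = √(μ/r₂) = 43.989 km/s.
Transfer-orbit speed at r₂: v_p = √[μ(2/r₂ − 1/a_t)] = 58.775 km/s.
Second burn Δv₂ = |v₂ − v_p| = 14.786 km/s.
Δv = Δv₁ + Δv₂ = 8.1868 + 14.786 = 22.97 km/s.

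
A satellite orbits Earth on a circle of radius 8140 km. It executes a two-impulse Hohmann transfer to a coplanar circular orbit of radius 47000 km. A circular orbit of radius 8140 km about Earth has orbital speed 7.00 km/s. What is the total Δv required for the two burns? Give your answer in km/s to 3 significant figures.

Δv = 3.47 km/s

From the circular-orbit relation v² = μ/r at r = 8140 km: μ = v²r = (7.00)² × 8140 = 3.98860×10^5 km³/s².
Transfer-ellipse semi-major axis a_t = (r₁ + r₂)/2 = (8140 + 47000)/2 = 27570 km.
Circular speed at r₁: v₁ = √(μ/r₁) = √(3.98860×10^5/8140) = 7.000 km/s.
Transfer-orbit speed at r₁ (vis-viva): v_p = √[μ(2/r₁ − 1/a_t)] = 9.140 km/s.
First burn Δv₁ = |v_p − v₁| = 2.140 km/s.
At r₂, v₂ = √(μ/r₂) = 2.913 km/s.
Transfer-orbit speed at r₂: v_a = √[μ(2/r₂ − 1/a_t)] = 1.583 km/s.
Second burn Δv₂ = |v₂ − v_a| = 1.330 km/s.
Total Δv = Δv₁ + Δv₂ = 3.470 km/s.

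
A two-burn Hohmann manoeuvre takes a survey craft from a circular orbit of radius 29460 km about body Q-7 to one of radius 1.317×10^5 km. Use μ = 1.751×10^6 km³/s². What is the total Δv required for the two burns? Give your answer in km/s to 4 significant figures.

Δv = 3.588 km/s

The Hohmann ellipse has a_t = (r₁ + r₂)/2 = 80580 km.
Circular speed at r₁: v₁ = √(μ/r₁) = √(1.751×10^6/29460) = 7.7095 km/s.
Transfer-orbit speed at r₁ (vis-viva): v_p = √[μ(2/r₁ − 1/a_t)] = 9.8561 km/s.
First burn Δv₁ = |v_p − v₁| = 2.1466 km/s.
At r₂, v₂ = √(μ/r₂) = 3.6463 km/s.
Transfer-orbit speed at r₂: v_a = √[μ(2/r₂ − 1/a_t)] = 2.2047 km/s.
Second burn Δv₂ = |v₂ − v_a| = 1.4416 km/s.
Total Δv = Δv₁ + Δv₂ = 3.588 km/s.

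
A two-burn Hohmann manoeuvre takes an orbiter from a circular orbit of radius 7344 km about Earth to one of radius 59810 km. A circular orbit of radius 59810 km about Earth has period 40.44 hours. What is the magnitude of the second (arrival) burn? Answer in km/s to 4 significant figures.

From Kepler's third law T² = 4π²r³/μ at r = 59810 km, T = 40.44 hours = 40.44 × 3600 s = 1.45584×10^5 s: μ = 4π²r³/T² = 3.98523×10^5 km³/s².
The Hohmann ellipse has a_t = (r₁ + r₂)/2 = 33577 km.
On the circular orbit at r = 59810 km, v_c = √(μ/r) = 2.581 km/s.
Transfer-orbit speed at the same r (vis-viva, a = a_t): v_t = √[μ(2/r − 1/a_t)] = 1.207 km/s.
Δv₂ = |v_t − v_c| = |1.207 − 2.581| = 1.374 km/s.

Δv₂ = 1.374 km/s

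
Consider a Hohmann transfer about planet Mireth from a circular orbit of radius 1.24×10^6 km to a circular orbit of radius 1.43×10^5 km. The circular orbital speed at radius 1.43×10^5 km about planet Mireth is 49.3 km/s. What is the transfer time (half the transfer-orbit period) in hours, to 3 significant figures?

t = 26.9 hours

From the circular-orbit relation v² = μ/r at r = 1.43×10^5 km: μ = v²r = (49.3)² × 1.43×10^5 = 3.47560×10^8 km³/s².
The Hohmann ellipse has a_t = (r₁ + r₂)/2 = 6.915×10^5 km.
By Kepler's third law the transfer-orbit period is T = 2π√(a_t³/μ), so t = T/2 = 96900 s.
Converting: 96900 s ÷ 3600 s/hour = 26.9 hours.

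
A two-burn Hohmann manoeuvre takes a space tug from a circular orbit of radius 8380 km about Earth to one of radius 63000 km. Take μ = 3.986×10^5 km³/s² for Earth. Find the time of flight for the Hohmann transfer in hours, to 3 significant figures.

t = 9.32 hours

The Hohmann ellipse has a_t = (r₁ + r₂)/2 = 35690 km.
Half the transfer-orbit period gives t = π√(a_t³/μ) = 33550 s.
Converting: 33550 s ÷ 3600 s/hour = 9.32 hours.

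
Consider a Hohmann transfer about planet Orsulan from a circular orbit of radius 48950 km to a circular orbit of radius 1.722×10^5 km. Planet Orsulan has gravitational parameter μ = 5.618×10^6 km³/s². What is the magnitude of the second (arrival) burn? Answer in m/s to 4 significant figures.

Transfer-ellipse semi-major axis a_t = (r₁ + r₂)/2 = (48950 + 1.722×10^5)/2 = 1.10575×10^5 km.
Circular speed at r = 1.722×10^5 km: v_c = √(μ/r) = 5.71182 km/s.
Vis-viva on the transfer ellipse at r = 1.722×10^5 km gives v_t = √[μ(2/r − 1/a_t)] = 3.80034 km/s.
Δv₂ = |v_t − v_c| = |3.80034 − 5.71182| = 1.911 km/s.

Δv₂ = 1911 m/s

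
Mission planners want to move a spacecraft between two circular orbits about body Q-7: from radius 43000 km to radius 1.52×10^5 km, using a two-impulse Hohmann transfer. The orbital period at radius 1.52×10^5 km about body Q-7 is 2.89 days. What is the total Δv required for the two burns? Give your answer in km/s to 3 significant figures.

Δv = 3.07 km/s

From Kepler's third law T² = 4π²r³/μ at r = 1.52×10^5 km, T = 2.89 days = 2.89 × 86400 s = 2.49696×10^5 s: μ = 4π²r³/T² = 2.22365×10^6 km³/s².
Transfer-ellipse semi-major axis a_t = (r₁ + r₂)/2 = (43000 + 1.520×10^5)/2 = 97500 km.
At r₁ the circular-orbit speed is v₁ = √(μ/r₁) = 7.1912 km/s.
On the transfer ellipse at r₁, v² = μ(2/r − 1/a) gives v_p = √[μ(2/r₁ − 1/a_t)] = 8.9788 km/s.
First burn Δv₁ = |v_p − v₁| = 1.7876 km/s.
At r₂, v₂ = √(μ/r₂) = 3.82483 km/s.
Transfer-orbit speed at r₂: v_a = √[μ(2/r₂ − 1/a_t)] = 2.54006 km/s.
Second burn Δv₂ = |v₂ − v_a| = 1.2848 km/s.
Total Δv = Δv₁ + Δv₂ = 3.072 km/s.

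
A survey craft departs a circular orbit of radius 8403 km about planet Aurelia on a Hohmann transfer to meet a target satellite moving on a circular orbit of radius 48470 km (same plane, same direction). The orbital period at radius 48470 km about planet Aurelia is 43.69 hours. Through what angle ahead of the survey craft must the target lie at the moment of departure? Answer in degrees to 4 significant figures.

φ = 99.11°

From Kepler's third law T² = 4π²r³/μ at r = 48470 km, T = 43.69 hours = 43.69 × 3600 s = 1.57284×10^5 s: μ = 4π²r³/T² = 1.81723×10^5 km³/s².
Semi-major axis of the transfer orbit: a_t = (8403 + 48470)/2 = 28436.5 km.
Transfer time t = π√(a_t³/μ) = 35339.4 s.
The target's mean motion on its circular orbit is ω₂ = √(μ/r₂³) = 3.99480×10^-5 rad/s.
Angle swept by the target during transfer: ω₂·t = 1.41174 rad = 80.89°.
The survey craft traverses 180° on the transfer ellipse, so the target must lead by 180° − 80.89° = 99.11°.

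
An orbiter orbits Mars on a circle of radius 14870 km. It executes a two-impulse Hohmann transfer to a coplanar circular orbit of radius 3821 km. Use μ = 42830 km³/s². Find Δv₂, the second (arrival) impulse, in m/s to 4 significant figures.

Transfer-ellipse semi-major axis a_t = (r₁ + r₂)/2 = (14870 + 3821)/2 = 9345.5 km.
On the circular orbit at r = 3821 km, v_c = √(μ/r) = 3.3480 km/s.
Transfer-orbit speed at the same r (vis-viva, a = a_t): v_t = √[μ(2/r − 1/a_t)] = 4.2232 km/s.
Δv₂ = |v_t − v_c| = |4.2232 − 3.3480| = 0.8752 km/s.

Δv₂ = 875.2 m/s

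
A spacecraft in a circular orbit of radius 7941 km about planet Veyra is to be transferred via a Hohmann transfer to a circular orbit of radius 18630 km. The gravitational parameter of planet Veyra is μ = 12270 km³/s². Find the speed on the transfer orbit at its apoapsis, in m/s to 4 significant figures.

The Hohmann ellipse has a_t = (r₁ + r₂)/2 = 13285.5 km.
The apoapsis of the transfer ellipse is at r = 18630 km.
Applying v² = μ(2/r − 1/a_t): v = 0.6274 km/s.

v = 627.4 m/s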